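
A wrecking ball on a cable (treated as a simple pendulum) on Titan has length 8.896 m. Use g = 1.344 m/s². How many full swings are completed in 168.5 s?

10

T = 2π√(L/g) = 2π√(8.896/1.344) = 16.165 s.
Number of complete oscillations = ⌊168.5/16.165⌋ = ⌊10.424⌋ = 10.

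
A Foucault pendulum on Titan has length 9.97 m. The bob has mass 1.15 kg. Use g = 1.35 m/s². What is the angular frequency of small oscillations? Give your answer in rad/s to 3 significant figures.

0.368 rad/s

ω = √(g/L) = √(1.35/9.97) = 0.368 rad/s.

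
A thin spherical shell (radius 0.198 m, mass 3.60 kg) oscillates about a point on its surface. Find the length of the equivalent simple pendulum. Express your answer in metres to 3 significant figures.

The equivalent simple-pendulum length is L_eq = I/(md), where I is about the pivot and d = 0.1980 m.
I_cm = (2/3)mR² = 0.09409 kg·m², so I = I_cm + md² = 0.09409 + 0.1411 = 0.2352 kg·m².
L_eq = 0.2352/(3.60 × 0.1980) = 0.330 m.

0.330 m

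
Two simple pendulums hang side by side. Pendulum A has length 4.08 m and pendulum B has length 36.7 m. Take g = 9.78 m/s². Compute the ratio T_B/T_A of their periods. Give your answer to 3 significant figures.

T ∝ √L, so T_B/T_A = √(L_B/L_A) = √(36.7/4.08) = 3.00.

3.00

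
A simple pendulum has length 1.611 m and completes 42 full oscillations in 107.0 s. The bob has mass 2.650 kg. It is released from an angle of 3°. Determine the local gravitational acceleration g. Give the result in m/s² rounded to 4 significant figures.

9.799 m/s²

T = 107.0/42 = 2.5476 s.
From T = 2π√(L/g), g = 4π²L/T² = 4π² × 1.611/2.5476² = 9.799 m/s².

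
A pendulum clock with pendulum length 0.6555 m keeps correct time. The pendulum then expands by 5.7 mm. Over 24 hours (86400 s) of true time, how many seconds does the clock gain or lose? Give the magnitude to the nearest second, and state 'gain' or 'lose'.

T ∝ √L, so T'/T = √(0.66120/0.6555) = 1.00434.
In 86400 s of true time the clock registers 86400/1.00434 = 86026.8 s, so it loses 373 s.

lose 373 s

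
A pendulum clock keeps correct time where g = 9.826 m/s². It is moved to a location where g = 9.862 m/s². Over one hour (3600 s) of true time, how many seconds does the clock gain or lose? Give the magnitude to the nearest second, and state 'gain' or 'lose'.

The clock's period scales as T ∝ 1/√g, so T'/T = √(9.826/9.862) = 0.998173.
In 3600 s of true time the clock registers 3600/0.998173 = 3606.6 s, so it gains 7 s.

gain 7 s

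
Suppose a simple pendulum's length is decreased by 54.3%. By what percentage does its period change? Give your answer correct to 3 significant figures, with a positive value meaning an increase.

-32.4%

T ∝ √L, so T'/T = √(0.4570) = 0.6760.
Percentage change in T = (0.6760 − 1) × 100% = -32.4%.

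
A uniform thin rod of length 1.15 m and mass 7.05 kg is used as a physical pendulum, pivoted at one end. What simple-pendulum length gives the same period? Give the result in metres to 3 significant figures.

The equivalent simple-pendulum length is L_eq = I/(md), where I is about the pivot and d = 0.5750 m.
I_cm = (1/12)mL² = 0.7770 kg·m², so I = I_cm + md² = 0.7770 + 2.331 = 3.108 kg·m².
L_eq = 3.108/(7.05 × 0.5750) = 0.767 m.

0.767 m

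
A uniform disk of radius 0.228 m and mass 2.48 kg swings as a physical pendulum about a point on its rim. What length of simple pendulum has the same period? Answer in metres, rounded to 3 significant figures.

0.342 m

The equivalent simple-pendulum length is L_eq = I/(md), where I is about the pivot and d = 0.2280 m.
I_cm = ½mR² = 0.06446 kg·m², so I = I_cm + md² = 0.06446 + 0.1289 = 0.1934 kg·m².
L_eq = 0.1934/(2.48 × 0.2280) = 0.342 m.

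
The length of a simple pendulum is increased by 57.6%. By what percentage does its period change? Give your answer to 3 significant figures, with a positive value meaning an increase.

25.5%

T ∝ √L, so T'/T = √(1.576) = 1.255.
Percentage change in T = (1.255 − 1) × 100% = 25.5%.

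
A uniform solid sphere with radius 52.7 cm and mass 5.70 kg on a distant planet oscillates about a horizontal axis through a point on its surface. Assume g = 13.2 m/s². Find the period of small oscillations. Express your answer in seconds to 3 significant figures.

1.49 s

I_cm = (2/5)mr² = 0.6332 kg·m². The pivot is at distance d = 0.527 m from the centre of mass.
By the parallel-axis theorem, I = I_cm + md² = 0.6332 + 1.583 = 2.216 kg·m².
T = 2π√(I/(mgd)) = 2π√(2.216/(5.70 × 13.2 × 0.527)) = 1.49 s.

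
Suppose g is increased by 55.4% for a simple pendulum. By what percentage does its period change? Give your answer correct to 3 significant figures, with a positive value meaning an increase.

-19.8%

T ∝ 1/√g, so T'/T = 1/√(1.554) = 0.8022.
Percentage change in T = (0.8022 − 1) × 100% = -19.8%.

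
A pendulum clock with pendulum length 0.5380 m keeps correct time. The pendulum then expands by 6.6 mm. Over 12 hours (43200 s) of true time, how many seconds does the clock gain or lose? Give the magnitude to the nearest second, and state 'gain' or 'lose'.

T ∝ √L, so T'/T = √(0.54460/0.5380) = 1.00612.
In 43200 s of true time the clock registers 43200/1.00612 = 42937.4 s, so it loses 263 s.

lose 263 s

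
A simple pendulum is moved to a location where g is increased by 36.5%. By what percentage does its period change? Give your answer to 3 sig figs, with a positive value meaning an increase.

-14.4%

T ∝ 1/√g, so T'/T = 1/√(1.365) = 0.8559.
Percentage change in T = (0.8559 − 1) × 100% = -14.4%.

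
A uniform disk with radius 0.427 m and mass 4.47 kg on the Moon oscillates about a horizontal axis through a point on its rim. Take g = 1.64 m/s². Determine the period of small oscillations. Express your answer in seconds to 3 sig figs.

3.93 s

I_cm = ½mr² = 0.4075 kg·m². The pivot is at distance d = 0.427 m from the centre of mass.
By the parallel-axis theorem, I = I_cm + md² = 0.4075 + 0.8150 = 1.223 kg·m².
T = 2π√(I/(mgd)) = 2π√(1.223/(4.47 × 1.64 × 0.427)) = 3.93 s.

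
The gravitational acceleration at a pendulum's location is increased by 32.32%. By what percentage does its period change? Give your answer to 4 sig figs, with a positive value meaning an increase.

T ∝ 1/√g, so T'/T = 1/√(1.3232) = 0.86934.
Percentage change in T = (0.86934 − 1) × 100% = -13.07%.

-13.07%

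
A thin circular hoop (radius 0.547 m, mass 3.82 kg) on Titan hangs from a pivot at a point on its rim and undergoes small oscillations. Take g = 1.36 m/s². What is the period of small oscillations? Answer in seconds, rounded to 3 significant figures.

5.64 s

I_cm = mr² = 1.143 kg·m². The pivot is at distance d = 0.547 m from the centre of mass.
By the parallel-axis theorem, I = I_cm + md² = 1.143 + 1.143 = 2.286 kg·m².
T = 2π√(I/(mgd)) = 2π√(2.286/(3.82 × 1.36 × 0.547)) = 5.64 s.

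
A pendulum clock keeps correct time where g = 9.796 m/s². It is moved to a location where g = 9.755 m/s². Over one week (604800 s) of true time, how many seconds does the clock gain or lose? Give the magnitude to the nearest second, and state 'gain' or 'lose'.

lose 1267 s

The clock's period scales as T ∝ 1/√g, so T'/T = √(9.796/9.755) = 1.00210.
In 604800 s of true time the clock registers 604800/1.00210 = 603533.0 s, so it loses 1267 s.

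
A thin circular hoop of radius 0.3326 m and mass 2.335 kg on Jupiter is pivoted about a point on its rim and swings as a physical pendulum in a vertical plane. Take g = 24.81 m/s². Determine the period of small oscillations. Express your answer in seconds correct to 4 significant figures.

1.029 s

I_cm = mr² = 0.25830 kg·m². The pivot is at distance d = 0.3326 m from the centre of mass.
By the parallel-axis theorem, I = I_cm + md² = 0.25830 + 0.25830 = 0.51661 kg·m².
T = 2π√(I/(mgd)) = 2π√(0.51661/(2.335 × 24.81 × 0.3326)) = 1.029 s.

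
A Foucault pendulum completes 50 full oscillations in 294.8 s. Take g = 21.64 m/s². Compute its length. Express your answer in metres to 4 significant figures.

19.06 m

T = 294.8/50 = 5.8960 s.
From T = 2π√(L/g), L = gT²/(4π²) = 21.64 × 5.8960²/(4π²) = 19.06 m.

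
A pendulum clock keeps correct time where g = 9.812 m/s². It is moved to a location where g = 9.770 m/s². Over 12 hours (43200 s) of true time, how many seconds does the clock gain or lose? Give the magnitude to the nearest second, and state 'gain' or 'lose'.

lose 93 s

The clock's period scales as T ∝ 1/√g, so T'/T = √(9.812/9.770) = 1.00215.
In 43200 s of true time the clock registers 43200/1.00215 = 43107.4 s, so it loses 93 s.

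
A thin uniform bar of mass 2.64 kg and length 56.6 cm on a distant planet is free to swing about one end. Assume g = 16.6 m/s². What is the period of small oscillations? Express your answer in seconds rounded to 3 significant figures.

0.947 s

For a physical pendulum T = 2π√(I/(mgd)), with d = 0.2830 m from pivot to centre of mass.
I_cm = mL²/12 = 2.64 × 0.566²/12 = 0.07048 kg·m²; I = I_cm + md² = 0.07048 + 2.64 × 0.2830² = 0.2819 kg·m².
T = 2π√(0.2819/(2.64 × 16.6 × 0.2830)) = 0.947 s.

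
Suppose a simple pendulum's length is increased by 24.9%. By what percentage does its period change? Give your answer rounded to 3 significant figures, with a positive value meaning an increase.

11.8%

T ∝ √L, so T'/T = √(1.249) = 1.118.
Percentage change in T = (1.118 − 1) × 100% = 11.8%.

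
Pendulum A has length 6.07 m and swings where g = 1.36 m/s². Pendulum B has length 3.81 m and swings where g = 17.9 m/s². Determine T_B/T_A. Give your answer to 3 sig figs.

0.218

T = 2π√(L/g), so T_B/T_A = √((L_B/g_B)/(L_A/g_A)) = √((3.81/17.9)/(6.07/1.36)) = 0.218.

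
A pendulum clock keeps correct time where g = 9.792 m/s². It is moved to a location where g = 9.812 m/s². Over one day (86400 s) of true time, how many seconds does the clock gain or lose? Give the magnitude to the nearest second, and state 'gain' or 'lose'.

gain 88 s

The clock's period scales as T ∝ 1/√g, so T'/T = √(9.792/9.812) = 0.998980.
In 86400 s of true time the clock registers 86400/0.998980 = 86488.2 s, so it gains 88 s.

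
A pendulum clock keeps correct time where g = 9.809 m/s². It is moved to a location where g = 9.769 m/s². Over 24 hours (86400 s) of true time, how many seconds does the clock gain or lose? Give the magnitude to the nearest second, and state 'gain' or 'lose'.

The clock's period scales as T ∝ 1/√g, so T'/T = √(9.809/9.769) = 1.00205.
In 86400 s of true time the clock registers 86400/1.00205 = 86223.7 s, so it loses 176 s.

lose 176 s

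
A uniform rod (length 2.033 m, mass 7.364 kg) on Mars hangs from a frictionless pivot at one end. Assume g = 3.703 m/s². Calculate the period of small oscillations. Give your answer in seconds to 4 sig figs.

For a physical pendulum T = 2π√(I/(mgd)), with d = 1.0165 m from pivot to centre of mass.
I_cm = mL²/12 = 7.364 × 2.033²/12 = 2.5363 kg·m²; I = I_cm + md² = 2.5363 + 7.364 × 1.0165² = 10.145 kg·m².
T = 2π√(10.145/(7.364 × 3.703 × 1.0165)) = 3.801 s.

3.801 s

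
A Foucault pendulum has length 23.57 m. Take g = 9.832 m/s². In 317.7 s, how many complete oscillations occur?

T = 2π√(L/g) = 2π√(23.57/9.832) = 9.7283 s.
Number of complete oscillations = ⌊317.7/9.7283⌋ = ⌊32.657⌋ = 32.

32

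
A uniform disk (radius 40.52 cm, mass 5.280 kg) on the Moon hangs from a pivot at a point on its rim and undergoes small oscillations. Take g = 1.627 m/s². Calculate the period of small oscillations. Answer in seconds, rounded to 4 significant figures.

3.840 s

I_cm = ½mr² = 0.43345 kg·m². The pivot is at distance d = 0.4052 m from the centre of mass.
By the parallel-axis theorem, I = I_cm + md² = 0.43345 + 0.86691 = 1.3004 kg·m².
T = 2π√(I/(mgd)) = 2π√(1.3004/(5.280 × 1.627 × 0.4052)) = 3.840 s.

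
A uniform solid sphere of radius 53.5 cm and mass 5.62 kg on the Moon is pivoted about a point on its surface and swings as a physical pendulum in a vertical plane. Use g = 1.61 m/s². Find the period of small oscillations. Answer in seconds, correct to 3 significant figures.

4.29 s

I_cm = (2/5)mr² = 0.6434 kg·m². The pivot is at distance d = 0.535 m from the centre of mass.
By the parallel-axis theorem, I = I_cm + md² = 0.6434 + 1.609 = 2.252 kg·m².
T = 2π√(I/(mgd)) = 2π√(2.252/(5.62 × 1.61 × 0.535)) = 4.29 s.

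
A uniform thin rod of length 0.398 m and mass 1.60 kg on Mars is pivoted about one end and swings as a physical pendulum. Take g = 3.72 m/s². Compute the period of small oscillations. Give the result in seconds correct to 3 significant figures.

For a physical pendulum T = 2π√(I/(mgd)), with d = 0.1990 m from pivot to centre of mass.
I_cm = mL²/12 = 1.60 × 0.398²/12 = 0.02112 kg·m²; I = I_cm + md² = 0.02112 + 1.60 × 0.1990² = 0.08448 kg·m².
T = 2π√(0.08448/(1.60 × 3.72 × 0.1990)) = 1.68 s.

1.68 s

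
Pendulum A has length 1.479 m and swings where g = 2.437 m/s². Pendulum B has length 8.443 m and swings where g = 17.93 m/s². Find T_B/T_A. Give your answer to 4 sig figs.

T = 2π√(L/g), so T_B/T_A = √((L_B/g_B)/(L_A/g_A)) = √((8.443/17.93)/(1.479/2.437)) = 0.8808.

0.8808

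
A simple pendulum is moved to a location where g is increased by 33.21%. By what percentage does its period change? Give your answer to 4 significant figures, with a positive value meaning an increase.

T ∝ 1/√g, so T'/T = 1/√(1.3321) = 0.86643.
Percentage change in T = (0.86643 − 1) × 100% = -13.36%.

-13.36%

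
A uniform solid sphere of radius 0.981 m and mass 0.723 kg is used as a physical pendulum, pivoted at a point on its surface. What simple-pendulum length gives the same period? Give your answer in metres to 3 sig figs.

The equivalent simple-pendulum length is L_eq = I/(md), where I is about the pivot and d = 0.9810 m.
I_cm = (2/5)mR² = 0.2783 kg·m², so I = I_cm + md² = 0.2783 + 0.6958 = 0.9741 kg·m².
L_eq = 0.9741/(0.723 × 0.9810) = 1.37 m.

1.37 m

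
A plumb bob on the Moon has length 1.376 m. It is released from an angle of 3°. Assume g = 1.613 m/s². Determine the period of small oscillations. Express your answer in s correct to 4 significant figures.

T = 2π√(L/g) = 2π√(1.376/1.613) = 2π × 0.92362 = 5.803 s.

5.803 s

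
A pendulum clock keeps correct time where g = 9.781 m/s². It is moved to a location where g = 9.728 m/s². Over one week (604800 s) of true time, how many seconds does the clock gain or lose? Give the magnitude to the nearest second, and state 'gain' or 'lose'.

lose 1641 s

The clock's period scales as T ∝ 1/√g, so T'/T = √(9.781/9.728) = 1.00272.
In 604800 s of true time the clock registers 604800/1.00272 = 603159.2 s, so it loses 1641 s.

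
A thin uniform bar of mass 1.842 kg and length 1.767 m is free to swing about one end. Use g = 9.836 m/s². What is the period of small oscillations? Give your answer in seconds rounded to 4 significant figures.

2.174 s

For a physical pendulum T = 2π√(I/(mgd)), with d = 0.88350 m from pivot to centre of mass.
I_cm = mL²/12 = 1.842 × 1.767²/12 = 0.47927 kg·m²; I = I_cm + md² = 0.47927 + 1.842 × 0.88350² = 1.9171 kg·m².
T = 2π√(1.9171/(1.842 × 9.836 × 0.88350)) = 2.174 s.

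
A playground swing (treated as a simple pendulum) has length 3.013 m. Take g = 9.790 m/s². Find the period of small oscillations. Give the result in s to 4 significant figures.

3.486 s

T = 2π√(L/g) = 2π√(3.013/9.790) = 2π × 0.55476 = 3.486 s.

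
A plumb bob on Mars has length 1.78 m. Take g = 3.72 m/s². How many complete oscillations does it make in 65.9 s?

15

T = 2π√(L/g) = 2π√(1.78/3.72) = 4.346 s.
Number of complete oscillations = ⌊65.9/4.346⌋ = ⌊15.16⌋ = 15.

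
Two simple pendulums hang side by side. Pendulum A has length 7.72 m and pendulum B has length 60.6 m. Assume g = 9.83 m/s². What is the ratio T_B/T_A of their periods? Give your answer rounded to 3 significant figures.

T ∝ √L, so T_B/T_A = √(L_B/L_A) = √(60.6/7.72) = 2.80.

2.80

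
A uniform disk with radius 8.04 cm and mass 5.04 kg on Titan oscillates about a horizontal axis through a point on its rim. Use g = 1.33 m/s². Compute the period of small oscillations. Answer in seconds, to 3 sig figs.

1.89 s

I_cm = ½mr² = 0.01629 kg·m². The pivot is at distance d = 0.0804 m from the centre of mass.
By the parallel-axis theorem, I = I_cm + md² = 0.01629 + 0.03258 = 0.04887 kg·m².
T = 2π√(I/(mgd)) = 2π√(0.04887/(5.04 × 1.33 × 0.0804)) = 1.89 s.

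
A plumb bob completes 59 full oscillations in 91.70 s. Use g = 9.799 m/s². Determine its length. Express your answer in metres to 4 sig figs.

0.5996 m

T = 91.70/59 = 1.5542 s.
From T = 2π√(L/g), L = gT²/(4π²) = 9.799 × 1.5542²/(4π²) = 0.5996 m.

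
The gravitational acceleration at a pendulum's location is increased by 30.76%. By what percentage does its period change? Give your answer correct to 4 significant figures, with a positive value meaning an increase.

-12.55%

T ∝ 1/√g, so T'/T = 1/√(1.3076) = 0.87451.
Percentage change in T = (0.87451 − 1) × 100% = -12.55%.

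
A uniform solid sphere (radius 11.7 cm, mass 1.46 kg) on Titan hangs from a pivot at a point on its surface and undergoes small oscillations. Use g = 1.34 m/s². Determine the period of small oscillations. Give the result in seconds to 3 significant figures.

2.20 s

I_cm = (2/5)mr² = 0.007994 kg·m². The pivot is at distance d = 0.117 m from the centre of mass.
By the parallel-axis theorem, I = I_cm + md² = 0.007994 + 0.01999 = 0.02798 kg·m².
T = 2π√(I/(mgd)) = 2π√(0.02798/(1.46 × 1.34 × 0.117)) = 2.20 s.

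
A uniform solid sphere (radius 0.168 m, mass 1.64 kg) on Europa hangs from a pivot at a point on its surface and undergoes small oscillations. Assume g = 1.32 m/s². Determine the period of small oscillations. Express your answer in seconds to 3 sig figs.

I_cm = (2/5)mr² = 0.01851 kg·m². The pivot is at distance d = 0.168 m from the centre of mass.
By the parallel-axis theorem, I = I_cm + md² = 0.01851 + 0.04629 = 0.06480 kg·m².
T = 2π√(I/(mgd)) = 2π√(0.06480/(1.64 × 1.32 × 0.168)) = 2.65 s.

2.65 s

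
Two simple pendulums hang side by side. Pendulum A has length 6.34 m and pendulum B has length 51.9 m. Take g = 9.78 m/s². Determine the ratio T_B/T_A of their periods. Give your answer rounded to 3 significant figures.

2.86

T ∝ √L, so T_B/T_A = √(L_B/L_A) = √(51.9/6.34) = 2.86.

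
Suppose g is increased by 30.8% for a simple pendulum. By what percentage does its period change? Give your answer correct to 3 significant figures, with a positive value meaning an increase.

T ∝ 1/√g, so T'/T = 1/√(1.308) = 0.8744.
Percentage change in T = (0.8744 − 1) × 100% = -12.6%.

-12.6%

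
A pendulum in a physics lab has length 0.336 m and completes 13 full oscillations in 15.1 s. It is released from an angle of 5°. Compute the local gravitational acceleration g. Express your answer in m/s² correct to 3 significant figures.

T = 15.1/13 = 1.162 s.
From T = 2π√(L/g), g = 4π²L/T² = 4π² × 0.336/1.162² = 9.83 m/s².

9.83 m/s²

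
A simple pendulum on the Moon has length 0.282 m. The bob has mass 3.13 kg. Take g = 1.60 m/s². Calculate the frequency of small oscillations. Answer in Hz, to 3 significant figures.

T = 2π√(L/g) = 2π√(0.282/1.60) = 2.638 s, so f = 1/T = 0.379 Hz.

0.379 Hz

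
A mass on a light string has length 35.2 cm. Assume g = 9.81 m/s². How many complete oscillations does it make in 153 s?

T = 2π√(L/g) = 2π√(0.352/9.81) = 1.190 s.
Number of complete oscillations = ⌊153/1.190⌋ = ⌊128.6⌋ = 128.

128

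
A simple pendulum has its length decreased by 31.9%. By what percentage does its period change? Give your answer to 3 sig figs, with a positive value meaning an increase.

-17.5%

T ∝ √L, so T'/T = √(0.6810) = 0.8252.
Percentage change in T = (0.8252 − 1) × 100% = -17.5%.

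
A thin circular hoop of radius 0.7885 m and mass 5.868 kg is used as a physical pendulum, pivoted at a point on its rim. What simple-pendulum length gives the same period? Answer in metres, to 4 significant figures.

1.577 m

The equivalent simple-pendulum length is L_eq = I/(md), where I is about the pivot and d = 0.78850 m.
I_cm = mR² = 3.6483 kg·m², so I = I_cm + md² = 3.6483 + 3.6483 = 7.2966 kg·m².
L_eq = 7.2966/(5.868 × 0.78850) = 1.577 m.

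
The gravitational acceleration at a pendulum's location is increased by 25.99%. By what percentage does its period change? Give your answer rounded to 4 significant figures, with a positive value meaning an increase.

T ∝ 1/√g, so T'/T = 1/√(1.2599) = 0.89091.
Percentage change in T = (0.89091 − 1) × 100% = -10.91%.

-10.91%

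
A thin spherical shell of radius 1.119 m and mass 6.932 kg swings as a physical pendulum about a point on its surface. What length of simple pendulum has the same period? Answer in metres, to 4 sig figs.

1.865 m

The equivalent simple-pendulum length is L_eq = I/(md), where I is about the pivot and d = 1.1190 m.
I_cm = (2/3)mR² = 5.7867 kg·m², so I = I_cm + md² = 5.7867 + 8.6800 = 14.467 kg·m².
L_eq = 14.467/(6.932 × 1.1190) = 1.865 m.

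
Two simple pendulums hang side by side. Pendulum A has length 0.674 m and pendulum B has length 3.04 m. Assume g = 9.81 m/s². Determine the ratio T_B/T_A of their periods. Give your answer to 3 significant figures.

2.12

T ∝ √L, so T_B/T_A = √(L_B/L_A) = √(3.04/0.674) = 2.12.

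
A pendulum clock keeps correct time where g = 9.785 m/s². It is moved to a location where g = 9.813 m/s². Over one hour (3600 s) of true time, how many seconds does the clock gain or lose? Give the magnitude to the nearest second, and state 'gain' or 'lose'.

gain 5 s

The clock's period scales as T ∝ 1/√g, so T'/T = √(9.785/9.813) = 0.998572.
In 3600 s of true time the clock registers 3600/0.998572 = 3605.1 s, so it gains 5 s.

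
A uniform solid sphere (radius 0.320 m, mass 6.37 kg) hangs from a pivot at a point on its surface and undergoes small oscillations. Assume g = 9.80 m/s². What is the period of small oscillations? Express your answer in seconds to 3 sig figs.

1.34 s

I_cm = (2/5)mr² = 0.2609 kg·m². The pivot is at distance d = 0.320 m from the centre of mass.
By the parallel-axis theorem, I = I_cm + md² = 0.2609 + 0.6523 = 0.9132 kg·m².
T = 2π√(I/(mgd)) = 2π√(0.9132/(6.37 × 9.80 × 0.320)) = 1.34 s.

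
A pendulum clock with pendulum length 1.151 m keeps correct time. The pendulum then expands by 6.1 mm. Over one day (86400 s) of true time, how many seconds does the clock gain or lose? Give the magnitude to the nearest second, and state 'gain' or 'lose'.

lose 228 s

T ∝ √L, so T'/T = √(1.15710/1.151) = 1.00265.
In 86400 s of true time the clock registers 86400/1.00265 = 86172.0 s, so it loses 228 s.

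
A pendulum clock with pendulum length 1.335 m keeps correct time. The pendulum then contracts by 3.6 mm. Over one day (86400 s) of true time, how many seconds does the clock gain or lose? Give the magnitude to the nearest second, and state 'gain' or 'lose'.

gain 117 s

T ∝ √L, so T'/T = √(1.33140/1.335) = 0.998651.
In 86400 s of true time the clock registers 86400/0.998651 = 86516.7 s, so it gains 117 s.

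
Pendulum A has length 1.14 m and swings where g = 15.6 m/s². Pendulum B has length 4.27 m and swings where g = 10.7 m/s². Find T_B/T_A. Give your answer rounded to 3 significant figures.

2.34

T = 2π√(L/g), so T_B/T_A = √((L_B/g_B)/(L_A/g_A)) = √((4.27/10.7)/(1.14/15.6)) = 2.34.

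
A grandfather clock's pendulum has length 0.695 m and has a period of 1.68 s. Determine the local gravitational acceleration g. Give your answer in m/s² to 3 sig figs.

From T = 2π√(L/g), g = 4π²L/T² = 4π² × 0.695/1.680² = 9.72 m/s².

9.72 m/s²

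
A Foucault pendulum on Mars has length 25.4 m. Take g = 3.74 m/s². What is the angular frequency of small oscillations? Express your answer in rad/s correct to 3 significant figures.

0.384 rad/s

ω = √(g/L) = √(3.74/25.4) = 0.384 rad/s.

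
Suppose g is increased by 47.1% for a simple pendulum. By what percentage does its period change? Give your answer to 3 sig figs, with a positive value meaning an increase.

T ∝ 1/√g, so T'/T = 1/√(1.471) = 0.8245.
Percentage change in T = (0.8245 − 1) × 100% = -17.5%.

-17.5%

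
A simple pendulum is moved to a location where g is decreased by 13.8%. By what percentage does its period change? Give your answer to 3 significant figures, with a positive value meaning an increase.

T ∝ 1/√g, so T'/T = 1/√(0.8620) = 1.077.
Percentage change in T = (1.077 − 1) × 100% = 7.71%.

7.71%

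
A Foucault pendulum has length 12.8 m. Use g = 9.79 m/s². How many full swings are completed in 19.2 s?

T = 2π√(L/g) = 2π√(12.8/9.79) = 7.184 s.
Number of complete oscillations = ⌊19.2/7.184⌋ = ⌊2.672⌋ = 2.

2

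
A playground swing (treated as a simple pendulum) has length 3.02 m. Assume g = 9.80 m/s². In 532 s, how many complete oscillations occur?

T = 2π√(L/g) = 2π√(3.02/9.80) = 3.488 s.
Number of complete oscillations = ⌊532/3.488⌋ = ⌊152.5⌋ = 152.

152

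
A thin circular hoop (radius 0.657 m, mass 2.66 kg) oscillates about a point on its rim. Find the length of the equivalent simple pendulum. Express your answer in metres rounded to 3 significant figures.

The equivalent simple-pendulum length is L_eq = I/(md), where I is about the pivot and d = 0.6570 m.
I_cm = mR² = 1.148 kg·m², so I = I_cm + md² = 1.148 + 1.148 = 2.296 kg·m².
L_eq = 2.296/(2.66 × 0.6570) = 1.31 m.

1.31 m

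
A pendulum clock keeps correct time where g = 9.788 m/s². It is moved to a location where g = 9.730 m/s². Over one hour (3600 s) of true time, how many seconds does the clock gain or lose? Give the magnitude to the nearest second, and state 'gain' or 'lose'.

lose 11 s

The clock's period scales as T ∝ 1/√g, so T'/T = √(9.788/9.730) = 1.00298.
In 3600 s of true time the clock registers 3600/1.00298 = 3589.3 s, so it loses 11 s.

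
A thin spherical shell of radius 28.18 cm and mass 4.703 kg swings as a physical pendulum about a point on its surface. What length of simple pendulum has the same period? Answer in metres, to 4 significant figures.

0.4697 m

The equivalent simple-pendulum length is L_eq = I/(md), where I is about the pivot and d = 0.28180 m.
I_cm = (2/3)mR² = 0.24898 kg·m², so I = I_cm + md² = 0.24898 + 0.37347 = 0.62245 kg·m².
L_eq = 0.62245/(4.703 × 0.28180) = 0.4697 m.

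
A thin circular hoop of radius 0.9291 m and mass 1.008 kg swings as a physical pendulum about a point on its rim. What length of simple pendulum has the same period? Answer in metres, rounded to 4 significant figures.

The equivalent simple-pendulum length is L_eq = I/(md), where I is about the pivot and d = 0.92910 m.
I_cm = mR² = 0.87013 kg·m², so I = I_cm + md² = 0.87013 + 0.87013 = 1.7403 kg·m².
L_eq = 1.7403/(1.008 × 0.92910) = 1.858 m.

1.858 m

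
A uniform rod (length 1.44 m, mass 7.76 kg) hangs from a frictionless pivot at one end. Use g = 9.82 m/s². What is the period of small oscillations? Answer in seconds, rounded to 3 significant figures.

1.96 s

For a physical pendulum T = 2π√(I/(mgd)), with d = 0.7200 m from pivot to centre of mass.
I_cm = mL²/12 = 7.76 × 1.44²/12 = 1.341 kg·m²; I = I_cm + md² = 1.341 + 7.76 × 0.7200² = 5.364 kg·m².
T = 2π√(5.364/(7.76 × 9.82 × 0.7200)) = 1.96 s.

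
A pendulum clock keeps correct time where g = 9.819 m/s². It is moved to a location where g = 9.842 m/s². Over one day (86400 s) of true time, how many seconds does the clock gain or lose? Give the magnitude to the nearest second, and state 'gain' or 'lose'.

gain 101 s

The clock's period scales as T ∝ 1/√g, so T'/T = √(9.819/9.842) = 0.998831.
In 86400 s of true time the clock registers 86400/0.998831 = 86501.1 s, so it gains 101 s.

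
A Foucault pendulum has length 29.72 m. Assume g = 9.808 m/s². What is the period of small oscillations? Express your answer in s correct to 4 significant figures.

T = 2π√(L/g) = 2π√(29.72/9.808) = 2π × 1.7407 = 10.94 s.

10.94 s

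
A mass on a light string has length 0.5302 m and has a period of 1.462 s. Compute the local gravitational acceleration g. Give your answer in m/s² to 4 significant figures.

9.793 m/s²

From T = 2π√(L/g), g = 4π²L/T² = 4π² × 0.5302/1.4620² = 9.793 m/s².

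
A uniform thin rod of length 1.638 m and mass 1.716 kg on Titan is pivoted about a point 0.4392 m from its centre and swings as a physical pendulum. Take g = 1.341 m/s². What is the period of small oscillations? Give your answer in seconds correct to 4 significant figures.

For a physical pendulum T = 2π√(I/(mgd)), with d = 0.43920 m from pivot to centre of mass.
I_cm = mL²/12 = 1.716 × 1.638²/12 = 0.38368 kg·m²; I = I_cm + md² = 0.38368 + 1.716 × 0.43920² = 0.71469 kg·m².
T = 2π√(0.71469/(1.716 × 1.341 × 0.43920)) = 5.284 s.

5.284 s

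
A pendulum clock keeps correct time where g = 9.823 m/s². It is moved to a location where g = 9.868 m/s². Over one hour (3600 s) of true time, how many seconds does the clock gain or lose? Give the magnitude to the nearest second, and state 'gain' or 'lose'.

The clock's period scales as T ∝ 1/√g, so T'/T = √(9.823/9.868) = 0.997717.
In 3600 s of true time the clock registers 3600/0.997717 = 3608.2 s, so it gains 8 s.

gain 8 s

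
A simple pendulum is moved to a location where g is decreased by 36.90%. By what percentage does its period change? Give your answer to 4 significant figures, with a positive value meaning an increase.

T ∝ 1/√g, so T'/T = 1/√(0.63100) = 1.2589.
Percentage change in T = (1.2589 − 1) × 100% = 25.89%.

25.89%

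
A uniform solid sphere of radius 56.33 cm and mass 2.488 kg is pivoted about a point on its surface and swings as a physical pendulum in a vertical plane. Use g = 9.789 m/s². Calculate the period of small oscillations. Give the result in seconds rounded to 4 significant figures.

I_cm = (2/5)mr² = 0.31578 kg·m². The pivot is at distance d = 0.5633 m from the centre of mass.
By the parallel-axis theorem, I = I_cm + md² = 0.31578 + 0.78946 = 1.1052 kg·m².
T = 2π√(I/(mgd)) = 2π√(1.1052/(2.488 × 9.789 × 0.5633)) = 1.783 s.

1.783 s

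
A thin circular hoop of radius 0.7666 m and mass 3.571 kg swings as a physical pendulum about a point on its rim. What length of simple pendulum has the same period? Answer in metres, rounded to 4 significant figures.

1.533 m

The equivalent simple-pendulum length is L_eq = I/(md), where I is about the pivot and d = 0.76660 m.
I_cm = mR² = 2.0986 kg·m², so I = I_cm + md² = 2.0986 + 2.0986 = 4.1972 kg·m².
L_eq = 4.1972/(3.571 × 0.76660) = 1.533 m.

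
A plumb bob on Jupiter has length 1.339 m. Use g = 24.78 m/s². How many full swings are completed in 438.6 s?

300

T = 2π√(L/g) = 2π√(1.339/24.78) = 1.4606 s.
Number of complete oscillations = ⌊438.6/1.4606⌋ = ⌊300.30⌋ = 300.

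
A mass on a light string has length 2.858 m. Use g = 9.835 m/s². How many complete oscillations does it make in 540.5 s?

T = 2π√(L/g) = 2π√(2.858/9.835) = 3.3871 s.
Number of complete oscillations = ⌊540.5/3.3871⌋ = ⌊159.58⌋ = 159.

159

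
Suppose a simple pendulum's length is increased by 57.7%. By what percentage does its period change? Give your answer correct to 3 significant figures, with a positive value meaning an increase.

T ∝ √L, so T'/T = √(1.577) = 1.256.
Percentage change in T = (1.256 − 1) × 100% = 25.6%.

25.6%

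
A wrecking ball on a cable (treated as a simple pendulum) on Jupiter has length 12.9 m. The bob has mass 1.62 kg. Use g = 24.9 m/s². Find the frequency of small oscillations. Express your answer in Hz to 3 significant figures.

0.221 Hz

T = 2π√(L/g) = 2π√(12.9/24.9) = 4.522 s, so f = 1/T = 0.221 Hz.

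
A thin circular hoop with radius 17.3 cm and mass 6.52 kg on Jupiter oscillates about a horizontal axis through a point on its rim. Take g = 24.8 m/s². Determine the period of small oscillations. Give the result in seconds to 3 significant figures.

I_cm = mr² = 0.1951 kg·m². The pivot is at distance d = 0.173 m from the centre of mass.
By the parallel-axis theorem, I = I_cm + md² = 0.1951 + 0.1951 = 0.3903 kg·m².
T = 2π√(I/(mgd)) = 2π√(0.3903/(6.52 × 24.8 × 0.173)) = 0.742 s.

0.742 s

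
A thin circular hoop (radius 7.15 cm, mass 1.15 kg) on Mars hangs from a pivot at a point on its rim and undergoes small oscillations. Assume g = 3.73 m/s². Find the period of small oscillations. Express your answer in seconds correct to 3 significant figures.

1.23 s

I_cm = mr² = 0.005879 kg·m². The pivot is at distance d = 0.0715 m from the centre of mass.
By the parallel-axis theorem, I = I_cm + md² = 0.005879 + 0.005879 = 0.01176 kg·m².
T = 2π√(I/(mgd)) = 2π√(0.01176/(1.15 × 3.73 × 0.0715)) = 1.23 s.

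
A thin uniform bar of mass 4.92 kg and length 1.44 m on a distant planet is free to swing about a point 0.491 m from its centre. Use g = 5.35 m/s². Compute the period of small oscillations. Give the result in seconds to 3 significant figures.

2.49 s

For a physical pendulum T = 2π√(I/(mgd)), with d = 0.4910 m from pivot to centre of mass.
I_cm = mL²/12 = 4.92 × 1.44²/12 = 0.8502 kg·m²; I = I_cm + md² = 0.8502 + 4.92 × 0.4910² = 2.036 kg·m².
T = 2π√(2.036/(4.92 × 5.35 × 0.4910)) = 2.49 s.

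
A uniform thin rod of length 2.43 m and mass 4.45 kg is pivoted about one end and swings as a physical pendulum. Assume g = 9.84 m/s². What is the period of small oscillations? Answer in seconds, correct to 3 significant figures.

2.55 s

For a physical pendulum T = 2π√(I/(mgd)), with d = 1.215 m from pivot to centre of mass.
I_cm = mL²/12 = 4.45 × 2.43²/12 = 2.190 kg·m²; I = I_cm + md² = 2.190 + 4.45 × 1.215² = 8.759 kg·m².
T = 2π√(8.759/(4.45 × 9.84 × 1.215)) = 2.55 s.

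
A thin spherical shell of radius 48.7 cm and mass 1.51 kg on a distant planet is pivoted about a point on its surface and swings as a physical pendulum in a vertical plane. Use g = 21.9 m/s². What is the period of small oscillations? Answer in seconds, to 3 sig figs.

1.21 s

I_cm = (2/3)mr² = 0.2388 kg·m². The pivot is at distance d = 0.487 m from the centre of mass.
By the parallel-axis theorem, I = I_cm + md² = 0.2388 + 0.3581 = 0.5969 kg·m².
T = 2π√(I/(mgd)) = 2π√(0.5969/(1.51 × 21.9 × 0.487)) = 1.21 s.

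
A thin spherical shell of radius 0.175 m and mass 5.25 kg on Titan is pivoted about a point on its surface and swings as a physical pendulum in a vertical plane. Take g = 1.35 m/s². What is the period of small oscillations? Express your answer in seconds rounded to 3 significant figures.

I_cm = (2/3)mr² = 0.1072 kg·m². The pivot is at distance d = 0.175 m from the centre of mass.
By the parallel-axis theorem, I = I_cm + md² = 0.1072 + 0.1608 = 0.2680 kg·m².
T = 2π√(I/(mgd)) = 2π√(0.2680/(5.25 × 1.35 × 0.175)) = 2.92 s.

2.92 s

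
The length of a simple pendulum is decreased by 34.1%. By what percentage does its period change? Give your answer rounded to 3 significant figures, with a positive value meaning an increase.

-18.8%

T ∝ √L, so T'/T = √(0.6590) = 0.8118.
Percentage change in T = (0.8118 − 1) × 100% = -18.8%.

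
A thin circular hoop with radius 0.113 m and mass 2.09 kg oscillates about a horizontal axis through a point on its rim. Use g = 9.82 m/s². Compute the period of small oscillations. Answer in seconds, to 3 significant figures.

I_cm = mr² = 0.02669 kg·m². The pivot is at distance d = 0.113 m from the centre of mass.
By the parallel-axis theorem, I = I_cm + md² = 0.02669 + 0.02669 = 0.05337 kg·m².
T = 2π√(I/(mgd)) = 2π√(0.05337/(2.09 × 9.82 × 0.113)) = 0.953 s.

0.953 s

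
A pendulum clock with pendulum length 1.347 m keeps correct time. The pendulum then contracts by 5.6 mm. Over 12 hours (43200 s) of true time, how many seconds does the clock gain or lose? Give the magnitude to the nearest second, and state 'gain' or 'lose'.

gain 90 s

T ∝ √L, so T'/T = √(1.34140/1.347) = 0.997919.
In 43200 s of true time the clock registers 43200/0.997919 = 43290.1 s, so it gains 90 s.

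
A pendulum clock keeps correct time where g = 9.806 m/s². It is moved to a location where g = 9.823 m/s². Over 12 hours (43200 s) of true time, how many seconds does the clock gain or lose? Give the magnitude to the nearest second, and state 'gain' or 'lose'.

The clock's period scales as T ∝ 1/√g, so T'/T = √(9.806/9.823) = 0.999134.
In 43200 s of true time the clock registers 43200/0.999134 = 43237.4 s, so it gains 37 s.

gain 37 s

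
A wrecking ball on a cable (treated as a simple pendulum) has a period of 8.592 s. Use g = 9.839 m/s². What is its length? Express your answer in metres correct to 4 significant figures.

From T = 2π√(L/g), L = gT²/(4π²) = 9.839 × 8.5920²/(4π²) = 18.40 m.

18.40 m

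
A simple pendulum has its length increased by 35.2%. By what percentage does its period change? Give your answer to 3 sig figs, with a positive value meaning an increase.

16.3%

T ∝ √L, so T'/T = √(1.352) = 1.163.
Percentage change in T = (1.163 − 1) × 100% = 16.3%.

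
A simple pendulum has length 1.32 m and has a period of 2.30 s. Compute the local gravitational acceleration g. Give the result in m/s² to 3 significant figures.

From T = 2π√(L/g), g = 4π²L/T² = 4π² × 1.32/2.300² = 9.85 m/s².

9.85 m/s²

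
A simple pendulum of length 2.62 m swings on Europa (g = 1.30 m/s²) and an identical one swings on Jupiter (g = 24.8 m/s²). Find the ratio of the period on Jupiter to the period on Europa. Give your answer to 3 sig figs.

T ∝ 1/√g, so T₂/T₁ = √(g₁/g₂) = √(1.30/24.8) = 0.229.

0.229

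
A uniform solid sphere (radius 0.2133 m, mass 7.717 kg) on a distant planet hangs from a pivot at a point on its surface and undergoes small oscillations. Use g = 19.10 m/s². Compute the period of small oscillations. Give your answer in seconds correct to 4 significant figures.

I_cm = (2/5)mr² = 0.14044 kg·m². The pivot is at distance d = 0.2133 m from the centre of mass.
By the parallel-axis theorem, I = I_cm + md² = 0.14044 + 0.35110 = 0.49154 kg·m².
T = 2π√(I/(mgd)) = 2π√(0.49154/(7.717 × 19.10 × 0.2133)) = 0.7856 s.

0.7856 s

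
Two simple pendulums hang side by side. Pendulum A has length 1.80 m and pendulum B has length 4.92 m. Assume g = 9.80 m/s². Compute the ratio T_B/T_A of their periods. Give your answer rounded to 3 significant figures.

1.65

T ∝ √L, so T_B/T_A = √(L_B/L_A) = √(4.92/1.80) = 1.65.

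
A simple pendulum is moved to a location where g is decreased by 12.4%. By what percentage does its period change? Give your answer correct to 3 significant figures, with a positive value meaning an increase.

6.84%

T ∝ 1/√g, so T'/T = 1/√(0.8760) = 1.068.
Percentage change in T = (1.068 − 1) × 100% = 6.84%.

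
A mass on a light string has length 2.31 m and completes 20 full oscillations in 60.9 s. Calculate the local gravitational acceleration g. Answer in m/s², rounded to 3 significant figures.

9.84 m/s²

T = 60.9/20 = 3.045 s.
From T = 2π√(L/g), g = 4π²L/T² = 4π² × 2.31/3.045² = 9.84 m/s².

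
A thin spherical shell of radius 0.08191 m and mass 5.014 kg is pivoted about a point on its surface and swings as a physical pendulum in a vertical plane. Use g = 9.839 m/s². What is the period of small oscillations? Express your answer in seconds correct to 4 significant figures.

I_cm = (2/3)mr² = 0.022427 kg·m². The pivot is at distance d = 0.08191 m from the centre of mass.
By the parallel-axis theorem, I = I_cm + md² = 0.022427 + 0.033640 = 0.056067 kg·m².
T = 2π√(I/(mgd)) = 2π√(0.056067/(5.014 × 9.839 × 0.08191)) = 0.7401 s.

0.7401 s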